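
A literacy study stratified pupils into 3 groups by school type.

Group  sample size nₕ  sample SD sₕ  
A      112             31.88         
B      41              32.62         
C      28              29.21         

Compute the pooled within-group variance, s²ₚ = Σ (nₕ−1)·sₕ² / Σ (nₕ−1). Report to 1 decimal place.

1002.3

A: (112−1)·31.88² = 111·1016.3344 = 112813.1184
B: (41−1)·32.62² = 40·1064.0644 = 42562.576
C: (28−1)·29.21² = 27·853.2241 = 23037.0507
Numerator = 178412.7451; denominator = Σ(nₕ−1) = 178.
s²ₚ = 178412.7451/178 = 1002.319... → 1002.3.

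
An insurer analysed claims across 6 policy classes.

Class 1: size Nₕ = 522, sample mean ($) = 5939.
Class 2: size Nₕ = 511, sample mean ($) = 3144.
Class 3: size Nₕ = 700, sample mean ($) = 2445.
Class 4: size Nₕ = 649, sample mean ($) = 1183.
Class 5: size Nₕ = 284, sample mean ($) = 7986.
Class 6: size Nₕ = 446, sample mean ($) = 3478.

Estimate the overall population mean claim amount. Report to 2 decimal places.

x̄_st = (Σ Nₕx̄ₕ) / (Σ Nₕ) = (522·5939 + 511·3144 + 700·2445 + 649·1183 + 284·7986 + 446·3478) / 3112
= 11005221 / 3112 = 3536.3821... → 3536.38.

3536.38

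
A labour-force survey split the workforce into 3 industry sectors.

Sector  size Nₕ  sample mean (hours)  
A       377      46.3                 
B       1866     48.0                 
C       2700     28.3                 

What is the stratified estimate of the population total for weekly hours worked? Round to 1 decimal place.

183433.1

A: 377·46.3 = 17455.1
B: 1866·48.0 = 89568
C: 2700·28.3 = 76410
τ̂ = Σ Nₕx̄ₕ = 183433.1.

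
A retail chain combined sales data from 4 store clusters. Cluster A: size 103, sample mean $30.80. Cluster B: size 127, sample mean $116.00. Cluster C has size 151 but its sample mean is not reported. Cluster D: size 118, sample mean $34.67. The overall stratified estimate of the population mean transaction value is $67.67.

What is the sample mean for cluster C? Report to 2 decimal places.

77.96

Σ Nₕx̄ₕ = N·μ, so 151·x̄_C = 499·67.67 − (103·30.80 + 127·116.00 + 118·34.67).
= 33767.33 − 21995.46 = 11771.87.
x̄_C = 11771.87 / 151 = 77.9594... → 77.96.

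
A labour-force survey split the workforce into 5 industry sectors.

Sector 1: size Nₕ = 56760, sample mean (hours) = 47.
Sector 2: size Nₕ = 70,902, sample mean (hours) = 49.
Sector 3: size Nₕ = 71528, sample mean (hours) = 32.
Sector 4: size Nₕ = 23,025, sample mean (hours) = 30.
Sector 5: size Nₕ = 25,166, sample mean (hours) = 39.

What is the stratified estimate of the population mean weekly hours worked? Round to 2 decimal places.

N = 247381; weights Wₕ = Nₕ/N = (0.2294, 0.2866, 0.2891, 0.0931, 0.1017).
x̄_st = Σ Wₕ·x̄ₕ = 0.2294·47 + 0.2866·49 + 0.2891·32 + 0.0931·30 + 0.1017·39 ≈ 40.8400...
→ 40.84.

40.84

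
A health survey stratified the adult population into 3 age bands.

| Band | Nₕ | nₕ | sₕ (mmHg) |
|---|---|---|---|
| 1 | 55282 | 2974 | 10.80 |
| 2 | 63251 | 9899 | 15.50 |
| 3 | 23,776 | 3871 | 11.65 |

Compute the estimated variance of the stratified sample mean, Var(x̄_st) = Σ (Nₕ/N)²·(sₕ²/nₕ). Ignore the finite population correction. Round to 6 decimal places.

0.011692

N = 142309. Term for each stratum: Wₕ²sₕ²/nₕ.
Var(x̄_st) = 0.005918468 + 0.004794487 + 0.000978682 = 0.011691637 → 0.011692.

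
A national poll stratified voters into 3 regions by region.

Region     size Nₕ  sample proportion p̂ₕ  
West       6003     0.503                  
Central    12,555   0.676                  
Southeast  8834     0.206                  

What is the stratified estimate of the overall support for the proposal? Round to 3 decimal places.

Wₕ = Nₕ/N with N = 27392: 0.2192, 0.4583, 0.3225.
p̂_st = 0.2192·0.503 + 0.4583·0.676 + 0.3225·0.206 ≈ 0.48651... → 0.487.

0.487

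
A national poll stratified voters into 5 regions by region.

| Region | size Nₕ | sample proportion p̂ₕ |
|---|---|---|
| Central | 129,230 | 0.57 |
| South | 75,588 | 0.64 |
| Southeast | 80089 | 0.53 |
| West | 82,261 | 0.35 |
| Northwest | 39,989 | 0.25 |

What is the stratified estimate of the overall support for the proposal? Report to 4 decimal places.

Wₕ = Nₕ/N with N = 407157: 0.3174, 0.1856, 0.1967, 0.2020, 0.0982.
p̂_st = 0.3174·0.57 + 0.1856·0.64 + 0.1967·0.53 + 0.2020·0.35 + 0.0982·0.25 ≈ 0.499250... → 0.4993.

0.4993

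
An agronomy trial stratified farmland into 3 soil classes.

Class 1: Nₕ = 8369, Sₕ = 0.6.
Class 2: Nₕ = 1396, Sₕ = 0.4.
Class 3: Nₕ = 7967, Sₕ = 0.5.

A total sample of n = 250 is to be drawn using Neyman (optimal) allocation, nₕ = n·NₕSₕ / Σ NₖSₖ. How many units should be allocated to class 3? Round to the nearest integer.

104

Σ NₕSₕ = 8369·0.6 + 1396·0.4 + 7967·0.5 = 9563.3.
Share for 3: 3983.5/9563.3 = 0.41654.
n_3 = 250 × 0.41654 = 104.135... → 104.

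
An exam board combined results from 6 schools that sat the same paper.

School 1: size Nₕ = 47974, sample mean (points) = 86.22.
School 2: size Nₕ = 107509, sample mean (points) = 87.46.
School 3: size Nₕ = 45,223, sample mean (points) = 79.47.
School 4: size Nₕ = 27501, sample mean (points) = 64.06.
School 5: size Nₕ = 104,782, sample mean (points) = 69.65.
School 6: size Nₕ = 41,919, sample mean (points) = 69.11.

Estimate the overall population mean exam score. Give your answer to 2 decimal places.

x̄_st = (Σ Nₕx̄ₕ) / (Σ Nₕ) = (47974·86.22 + 107509·87.46 + 45223·79.47 + 27501·64.06 + 104782·69.65 + 41919·69.11) / 374908
= 29089729.68 / 374908 = 77.5916... → 77.59.

77.59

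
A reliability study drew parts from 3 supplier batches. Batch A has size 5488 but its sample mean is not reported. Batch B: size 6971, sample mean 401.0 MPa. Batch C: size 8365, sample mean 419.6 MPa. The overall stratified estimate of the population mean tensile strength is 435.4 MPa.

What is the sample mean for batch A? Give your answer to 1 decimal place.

Σ Nₕx̄ₕ = N·μ, so 5488·x̄_A = 20824·435.4 − (6971·401.0 + 8365·419.6).
= 9066769.6 − 6305325 = 2761444.6.
x̄_A = 2761444.6 / 5488 = 503.179... → 503.2.

503.2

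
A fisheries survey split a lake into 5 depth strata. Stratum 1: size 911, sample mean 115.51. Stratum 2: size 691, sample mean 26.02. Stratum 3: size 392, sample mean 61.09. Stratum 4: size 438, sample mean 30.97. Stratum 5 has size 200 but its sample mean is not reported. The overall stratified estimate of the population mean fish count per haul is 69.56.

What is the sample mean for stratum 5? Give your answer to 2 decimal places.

111.80

Σ Nₕx̄ₕ = N·μ, so 200·x̄_5 = 2632·69.56 − (911·115.51 + 691·26.02 + 392·61.09 + 438·30.97).
= 183081.92 − 160721.57 = 22360.35.
x̄_5 = 22360.35 / 200 = 111.8018... → 111.80.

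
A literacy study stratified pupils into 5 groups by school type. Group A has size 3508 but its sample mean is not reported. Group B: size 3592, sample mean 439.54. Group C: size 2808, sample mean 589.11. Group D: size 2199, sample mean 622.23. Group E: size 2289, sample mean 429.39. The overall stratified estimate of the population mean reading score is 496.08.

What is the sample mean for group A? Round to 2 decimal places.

443.95

N = 3508 + 3592 + 2808 + 2199 + 2289 = 14396.
Overall total = μ·N = 496.08·14396 = 7141567.68.
Subtract the known strata: 3592·439.54 + 2808·589.11 + 2199·622.23 + 2289·429.39 = 5584206.04.
Remaining total for group A: 7141567.68 − 5584206.04 = 1557361.64.
Divide by its size: 1557361.64 / 3508 = 443.9457... → 443.95.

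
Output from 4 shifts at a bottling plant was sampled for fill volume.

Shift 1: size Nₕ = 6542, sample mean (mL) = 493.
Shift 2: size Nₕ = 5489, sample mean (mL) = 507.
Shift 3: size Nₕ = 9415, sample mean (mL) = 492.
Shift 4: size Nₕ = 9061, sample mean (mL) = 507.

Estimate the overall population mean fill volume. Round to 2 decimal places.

N = 6542 + 5489 + 9415 + 9061 = 30507.
Overall mean = Σ (Nₕ/N)·x̄ₕ — weight by population share, not a simple average.
Σ Nₕx̄ₕ = 6542·493 + 5489·507 + 9415·492 + 9061·507 = 3225206 + 2782923 + 4632180 + 4593927 = 15234236.
Divide by N: 15234236 / 30507 = 499.3685... → 499.37.

499.37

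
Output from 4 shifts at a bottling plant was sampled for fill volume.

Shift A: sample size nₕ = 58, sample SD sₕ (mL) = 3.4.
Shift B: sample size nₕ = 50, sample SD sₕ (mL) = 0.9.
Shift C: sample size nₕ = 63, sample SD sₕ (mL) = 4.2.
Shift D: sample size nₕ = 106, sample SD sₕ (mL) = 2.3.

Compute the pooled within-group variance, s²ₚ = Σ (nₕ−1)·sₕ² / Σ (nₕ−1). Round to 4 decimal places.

Degrees of freedom: 57 + 49 + 62 + 105 = 273.
Σ(nₕ−1)sₕ² = 57·11.56 + 49·0.81 + 62·17.64 + 105·5.29 = 2347.74.
s²ₚ = 2347.74 / 273 = 8.599780... → 8.5998.

8.5998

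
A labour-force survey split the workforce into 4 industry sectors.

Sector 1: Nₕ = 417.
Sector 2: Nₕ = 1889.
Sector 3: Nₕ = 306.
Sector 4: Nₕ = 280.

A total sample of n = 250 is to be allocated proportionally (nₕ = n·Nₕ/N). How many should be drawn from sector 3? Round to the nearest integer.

Share of sector 3 = 306/2892 = 0.10581.
Allocate 250 × 0.10581 = 26.452... → 26.

26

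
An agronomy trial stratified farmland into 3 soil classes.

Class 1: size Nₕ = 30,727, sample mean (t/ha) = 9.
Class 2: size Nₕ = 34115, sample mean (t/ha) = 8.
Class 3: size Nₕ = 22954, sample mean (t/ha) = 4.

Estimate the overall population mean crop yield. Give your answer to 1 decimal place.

7.3

N = 87796; weights Wₕ = Nₕ/N = (0.3500, 0.3886, 0.2614).
x̄_st = Σ Wₕ·x̄ₕ = 0.3500·9 + 0.3886·8 + 0.2614·4 ≈ 7.304...
→ 7.3.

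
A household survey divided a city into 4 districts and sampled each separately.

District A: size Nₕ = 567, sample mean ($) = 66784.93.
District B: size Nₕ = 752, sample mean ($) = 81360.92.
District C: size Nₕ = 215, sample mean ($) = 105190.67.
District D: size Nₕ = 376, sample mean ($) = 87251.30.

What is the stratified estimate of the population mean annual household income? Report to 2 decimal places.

N = 567 + 752 + 215 + 376 = 1910.
Weight each subgroup mean by Nₕ/N and sum.
Σ Nₕx̄ₕ = 567·66784.93 + 752·81360.92 + 215·105190.67 + 376·87251.30 = 37867055.31 + 61183411.84 + 22615994.05 + 32806488.8 = 154472950.
Divide by N: 154472950 / 1910 = 80875.8901... → 80875.89.

80875.89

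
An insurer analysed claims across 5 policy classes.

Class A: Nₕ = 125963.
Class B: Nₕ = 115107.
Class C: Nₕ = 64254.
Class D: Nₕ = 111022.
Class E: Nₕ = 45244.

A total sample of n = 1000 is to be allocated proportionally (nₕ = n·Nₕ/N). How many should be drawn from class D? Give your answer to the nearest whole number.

241

Share of class D = 111022/461590 = 0.24052.
Allocate 1000 × 0.24052 = 240.521... → 241.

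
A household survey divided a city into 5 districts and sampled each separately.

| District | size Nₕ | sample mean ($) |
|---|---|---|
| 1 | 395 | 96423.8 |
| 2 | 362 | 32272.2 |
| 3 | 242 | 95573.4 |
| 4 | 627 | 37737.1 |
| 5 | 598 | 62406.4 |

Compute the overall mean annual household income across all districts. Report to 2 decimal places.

60197.34

N = 2224; weights Wₕ = Nₕ/N = (0.1776, 0.1628, 0.1088, 0.2819, 0.2689).
x̄_st = Σ Wₕ·x̄ₕ = 0.1776·96423.8 + 0.1628·32272.2 + 0.1088·95573.4 + 0.2819·37737.1 + 0.2689·62406.4 ≈ 60197.3422...
→ 60197.34.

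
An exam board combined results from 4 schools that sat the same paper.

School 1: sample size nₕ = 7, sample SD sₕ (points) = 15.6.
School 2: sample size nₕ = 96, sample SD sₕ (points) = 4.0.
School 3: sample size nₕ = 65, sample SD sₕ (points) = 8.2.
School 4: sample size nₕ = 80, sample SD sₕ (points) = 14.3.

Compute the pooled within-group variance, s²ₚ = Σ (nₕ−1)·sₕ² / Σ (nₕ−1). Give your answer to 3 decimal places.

96.058

Degrees of freedom: 6 + 95 + 64 + 79 = 244.
Σ(nₕ−1)sₕ² = 6·243.36 + 95·16 + 64·67.24 + 79·204.49 = 23438.23.
s²ₚ = 23438.23 / 244 = 96.05832... → 96.058.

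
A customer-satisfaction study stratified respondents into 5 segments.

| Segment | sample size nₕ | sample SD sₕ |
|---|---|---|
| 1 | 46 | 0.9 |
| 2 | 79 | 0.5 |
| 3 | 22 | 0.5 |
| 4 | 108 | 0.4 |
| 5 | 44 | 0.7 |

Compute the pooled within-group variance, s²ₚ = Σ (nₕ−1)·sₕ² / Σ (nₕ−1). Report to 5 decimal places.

1: (46−1)·0.9² = 45·0.81 = 36.45
2: (79−1)·0.5² = 78·0.25 = 19.5
3: (22−1)·0.5² = 21·0.25 = 5.25
4: (108−1)·0.4² = 107·0.16 = 17.12
5: (44−1)·0.7² = 43·0.49 = 21.07
Numerator = 99.39; denominator = Σ(nₕ−1) = 294.
s²ₚ = 99.39/294 = 0.3380612... → 0.33806.

0.33806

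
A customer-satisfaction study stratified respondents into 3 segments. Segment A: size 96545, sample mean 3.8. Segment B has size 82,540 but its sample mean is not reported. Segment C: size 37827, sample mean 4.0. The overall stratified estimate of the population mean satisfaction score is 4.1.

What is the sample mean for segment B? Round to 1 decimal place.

4.5

Σ Nₕx̄ₕ = N·μ, so 82540·x̄_B = 216912·4.1 − (96545·3.8 + 37827·4.0).
= 889339.2 − 518179 = 371160.2.
x̄_B = 371160.2 / 82540 = 4.497... → 4.5.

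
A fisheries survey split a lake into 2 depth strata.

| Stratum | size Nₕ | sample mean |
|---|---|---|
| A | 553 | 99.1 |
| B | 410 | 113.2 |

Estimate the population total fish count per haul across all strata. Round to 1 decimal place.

A: 553·99.1 = 54802.3
B: 410·113.2 = 46412
τ̂ = Σ Nₕx̄ₕ = 101214.3.

101214.3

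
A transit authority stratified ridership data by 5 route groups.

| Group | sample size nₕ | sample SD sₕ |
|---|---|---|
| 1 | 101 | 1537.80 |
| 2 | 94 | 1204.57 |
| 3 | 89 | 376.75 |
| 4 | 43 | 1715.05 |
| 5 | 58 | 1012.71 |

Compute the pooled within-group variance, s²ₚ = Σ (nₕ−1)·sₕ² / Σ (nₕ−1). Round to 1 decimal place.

1489243.2

1: (101−1)·1537.80² = 100·2364828.84 = 236482884
2: (94−1)·1204.57² = 93·1450988.8849 = 134941966.2957
3: (89−1)·376.75² = 88·141940.5625 = 12490769.5
4: (43−1)·1715.05² = 42·2941396.5025 = 123538653.105
5: (58−1)·1012.71² = 57·1025581.5441 = 58458148.0137
Numerator = 565912420.9144; denominator = Σ(nₕ−1) = 380.
s²ₚ = 565912420.9144/380 = 1489243.213... → 1489243.2.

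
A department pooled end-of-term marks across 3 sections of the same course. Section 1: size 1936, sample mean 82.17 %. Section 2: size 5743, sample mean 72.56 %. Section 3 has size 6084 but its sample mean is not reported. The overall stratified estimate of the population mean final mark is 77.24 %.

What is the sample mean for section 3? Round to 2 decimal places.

80.09

N = 1936 + 5743 + 6084 = 13763.
Overall total = μ·N = 77.24·13763 = 1063054.12.
Subtract the known strata: 1936·82.17 + 5743·72.56 = 575793.2.
Remaining total for section 3: 1063054.12 − 575793.2 = 487260.92.
Divide by its size: 487260.92 / 6084 = 80.0889... → 80.09.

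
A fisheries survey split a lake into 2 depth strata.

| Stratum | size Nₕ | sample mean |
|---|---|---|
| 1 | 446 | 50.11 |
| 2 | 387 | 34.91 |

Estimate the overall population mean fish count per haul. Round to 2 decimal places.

x̄_st = (Σ Nₕx̄ₕ) / (Σ Nₕ) = (446·50.11 + 387·34.91) / 833
= 35859.23 / 833 = 43.0483... → 43.05.

43.05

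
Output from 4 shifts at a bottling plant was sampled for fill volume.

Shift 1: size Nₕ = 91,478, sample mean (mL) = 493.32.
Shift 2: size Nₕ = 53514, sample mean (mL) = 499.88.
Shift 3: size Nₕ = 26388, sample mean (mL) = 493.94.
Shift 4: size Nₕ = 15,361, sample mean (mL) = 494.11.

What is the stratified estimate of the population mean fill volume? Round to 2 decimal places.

N = 91478 + 53514 + 26388 + 15361 = 186741.
Weight each subgroup mean by Nₕ/N and sum.
Σ Nₕx̄ₕ = 91478·493.32 + 53514·499.88 + 26388·493.94 + 15361·494.11 = 45127926.96 + 26750578.32 + 13034088.72 + 7590023.71 = 92502617.71.
Divide by N: 92502617.71 / 186741 = 495.3525... → 495.35.

495.35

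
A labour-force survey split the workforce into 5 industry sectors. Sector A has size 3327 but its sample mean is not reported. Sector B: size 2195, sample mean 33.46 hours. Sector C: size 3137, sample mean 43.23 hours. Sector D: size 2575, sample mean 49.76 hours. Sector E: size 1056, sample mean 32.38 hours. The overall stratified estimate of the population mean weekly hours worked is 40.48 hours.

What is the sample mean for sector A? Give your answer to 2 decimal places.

Σ Nₕx̄ₕ = N·μ, so 3327·x̄_A = 12290·40.48 − (2195·33.46 + 3137·43.23 + 2575·49.76 + 1056·32.38).
= 497499.2 − 371382.49 = 126116.71.
x̄_A = 126116.71 / 3327 = 37.9070... → 37.91.

37.91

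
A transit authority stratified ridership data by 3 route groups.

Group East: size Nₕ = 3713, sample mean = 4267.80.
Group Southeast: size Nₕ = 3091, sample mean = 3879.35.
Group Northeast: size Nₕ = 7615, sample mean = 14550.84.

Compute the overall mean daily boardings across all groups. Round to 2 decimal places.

9615.23

N = 14419; weights Wₕ = Nₕ/N = (0.2575, 0.2144, 0.5281).
x̄_st = Σ Wₕ·x̄ₕ = 0.2575·4267.80 + 0.2144·3879.35 + 0.5281·14550.84 ≈ 9615.2340...
→ 9615.23.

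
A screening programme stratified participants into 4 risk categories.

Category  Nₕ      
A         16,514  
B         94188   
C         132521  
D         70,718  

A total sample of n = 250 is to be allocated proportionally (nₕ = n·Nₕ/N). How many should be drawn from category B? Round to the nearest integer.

N = 16514 + 94188 + 132521 + 70718 = 313941.
n_B = 250·94188/313941 = 75.005... → 75.

75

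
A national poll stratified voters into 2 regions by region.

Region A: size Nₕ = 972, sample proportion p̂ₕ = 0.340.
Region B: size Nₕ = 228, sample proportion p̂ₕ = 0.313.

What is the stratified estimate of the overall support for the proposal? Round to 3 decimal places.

N = 972 + 228 = 1200.
Overall proportion = Σ (Nₕ/N)·p̂ₕ.
Σ Nₕp̂ₕ = 330.48 + 71.364 = 401.844.
401.844 / 1200 = 0.33487 → 0.335.

0.335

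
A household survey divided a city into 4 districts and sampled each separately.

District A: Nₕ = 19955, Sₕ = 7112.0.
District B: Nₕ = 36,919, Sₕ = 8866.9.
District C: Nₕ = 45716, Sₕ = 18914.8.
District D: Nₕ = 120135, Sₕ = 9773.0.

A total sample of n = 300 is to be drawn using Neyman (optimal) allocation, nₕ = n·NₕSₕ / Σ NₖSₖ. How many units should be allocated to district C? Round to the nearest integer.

Σ NₕSₕ = 19955·7112.0 + 36919·8866.9 + 45716·18914.8 + 120135·9773.0 = 2508065392.9.
Share for C: 864708996.8/2508065392.9 = 0.34477.
n_C = 300 × 0.34477 = 103.431... → 103.

103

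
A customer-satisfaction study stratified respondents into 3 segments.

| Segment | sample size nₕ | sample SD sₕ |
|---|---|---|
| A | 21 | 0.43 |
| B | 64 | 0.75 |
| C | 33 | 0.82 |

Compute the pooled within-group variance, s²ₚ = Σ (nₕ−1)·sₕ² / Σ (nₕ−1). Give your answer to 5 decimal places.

Degrees of freedom: 20 + 63 + 32 = 115.
Σ(nₕ−1)sₕ² = 20·0.1849 + 63·0.5625 + 32·0.6724 = 60.6523.
s²ₚ = 60.6523 / 115 = 0.5274113... → 0.52741.

0.52741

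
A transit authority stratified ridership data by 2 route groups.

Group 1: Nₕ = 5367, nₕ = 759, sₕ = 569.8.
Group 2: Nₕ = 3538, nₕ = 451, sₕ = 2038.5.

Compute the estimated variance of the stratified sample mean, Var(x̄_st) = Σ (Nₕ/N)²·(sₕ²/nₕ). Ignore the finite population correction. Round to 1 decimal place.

1609.8

N = 8905; Wₕ = Nₕ/N.
group 1: (5367/8905)²·569.8²/759 = 155.3812
group 2: (3538/8905)²·2038.5²/451 = 1454.4296
Sum = 1609.8108 → 1609.8.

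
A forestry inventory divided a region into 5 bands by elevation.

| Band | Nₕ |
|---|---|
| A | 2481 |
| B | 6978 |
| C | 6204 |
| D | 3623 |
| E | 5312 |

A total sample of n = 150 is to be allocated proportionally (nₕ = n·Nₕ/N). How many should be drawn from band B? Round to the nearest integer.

43

N = 2481 + 6978 + 6204 + 3623 + 5312 = 24598.
n_B = 150·6978/24598 = 42.552... → 43.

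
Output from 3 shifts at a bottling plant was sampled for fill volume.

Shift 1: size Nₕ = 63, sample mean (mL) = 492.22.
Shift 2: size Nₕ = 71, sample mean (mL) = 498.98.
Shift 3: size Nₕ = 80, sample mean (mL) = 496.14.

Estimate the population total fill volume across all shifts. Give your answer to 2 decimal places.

106128.64

1: 63·492.22 = 31009.86
2: 71·498.98 = 35427.58
3: 80·496.14 = 39691.2
τ̂ = Σ Nₕx̄ₕ = 106128.64.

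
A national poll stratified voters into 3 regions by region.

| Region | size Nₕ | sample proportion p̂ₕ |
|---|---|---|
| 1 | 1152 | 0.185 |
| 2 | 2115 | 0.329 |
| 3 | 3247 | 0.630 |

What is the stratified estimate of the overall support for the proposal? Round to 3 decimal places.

0.454

Wₕ = Nₕ/N with N = 6514: 0.1768, 0.3247, 0.4985.
p̂_st = 0.1768·0.185 + 0.3247·0.329 + 0.4985·0.630 ≈ 0.45357... → 0.454.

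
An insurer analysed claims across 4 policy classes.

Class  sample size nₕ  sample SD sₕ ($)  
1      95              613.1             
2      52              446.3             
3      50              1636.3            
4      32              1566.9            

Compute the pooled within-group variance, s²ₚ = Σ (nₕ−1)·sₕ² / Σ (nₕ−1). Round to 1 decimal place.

1123551.2

Degrees of freedom: 94 + 51 + 49 + 31 = 225.
Σ(nₕ−1)sₕ² = 94·375891.61 + 51·199183.69 + 49·2677477.69 + 31·2455175.61 = 252799030.25.
s²ₚ = 252799030.25 / 225 = 1123551.246... → 1123551.2.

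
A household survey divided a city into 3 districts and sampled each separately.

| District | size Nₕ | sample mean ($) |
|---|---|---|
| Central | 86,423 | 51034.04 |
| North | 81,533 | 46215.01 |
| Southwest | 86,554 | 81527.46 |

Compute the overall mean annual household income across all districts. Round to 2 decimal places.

x̄_st = (Σ Nₕx̄ₕ) / (Σ Nₕ) = (86423·51034.04 + 81533·46215.01 + 86554·81527.46) / 254510
= 15235091022.09 / 254510 = 59860.4810... → 59860.48.

59860.48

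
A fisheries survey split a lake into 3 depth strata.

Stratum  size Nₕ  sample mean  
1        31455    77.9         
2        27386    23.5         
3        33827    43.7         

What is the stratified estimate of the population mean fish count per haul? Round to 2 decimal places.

N = 92668; weights Wₕ = Nₕ/N = (0.3394, 0.2955, 0.3650).
x̄_st = Σ Wₕ·x̄ₕ = 0.3394·77.9 + 0.2955·23.5 + 0.3650·43.7 ≈ 49.3391...
→ 49.34.

49.34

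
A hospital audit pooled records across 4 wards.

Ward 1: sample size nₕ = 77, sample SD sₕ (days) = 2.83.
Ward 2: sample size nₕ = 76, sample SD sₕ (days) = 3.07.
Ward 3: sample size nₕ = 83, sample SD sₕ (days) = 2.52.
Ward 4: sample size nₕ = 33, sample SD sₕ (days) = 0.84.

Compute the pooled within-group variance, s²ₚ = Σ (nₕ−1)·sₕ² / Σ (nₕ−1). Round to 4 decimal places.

7.0146

Degrees of freedom: 76 + 75 + 82 + 32 = 265.
Σ(nₕ−1)sₕ² = 76·8.0089 + 75·9.4249 + 82·6.3504 + 32·0.7056 = 1858.8559.
s²ₚ = 1858.8559 / 265 = 7.014551... → 7.0146.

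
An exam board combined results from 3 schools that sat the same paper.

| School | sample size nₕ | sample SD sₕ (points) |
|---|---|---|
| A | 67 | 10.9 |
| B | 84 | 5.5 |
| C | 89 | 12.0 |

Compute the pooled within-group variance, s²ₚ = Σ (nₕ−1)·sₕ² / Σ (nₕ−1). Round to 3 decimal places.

Degrees of freedom: 66 + 83 + 88 = 237.
Σ(nₕ−1)sₕ² = 66·118.81 + 83·30.25 + 88·144 = 23024.21.
s²ₚ = 23024.21 / 237 = 97.14857... → 97.149.

97.149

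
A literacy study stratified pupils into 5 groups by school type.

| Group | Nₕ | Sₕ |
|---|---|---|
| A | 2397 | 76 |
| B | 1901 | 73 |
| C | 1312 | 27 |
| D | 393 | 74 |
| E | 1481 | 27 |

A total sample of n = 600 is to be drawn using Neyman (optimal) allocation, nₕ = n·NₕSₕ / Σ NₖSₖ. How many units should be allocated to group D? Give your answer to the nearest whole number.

41

A: NₕSₕ = 2397·76 = 182172
B: NₕSₕ = 1901·73 = 138773
C: NₕSₕ = 1312·27 = 35424
D: NₕSₕ = 393·74 = 29082
E: NₕSₕ = 1481·27 = 39987
Σ NₕSₕ = 425438.
n_D = 600·29082/425438 = 41.015... → 41.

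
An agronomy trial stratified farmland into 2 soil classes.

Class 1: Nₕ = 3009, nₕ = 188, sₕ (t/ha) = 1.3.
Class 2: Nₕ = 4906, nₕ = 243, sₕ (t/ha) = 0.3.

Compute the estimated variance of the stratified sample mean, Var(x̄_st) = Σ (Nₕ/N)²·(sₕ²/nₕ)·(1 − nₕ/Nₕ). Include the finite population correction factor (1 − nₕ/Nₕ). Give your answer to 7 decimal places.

0.0013533

N = 7915; Wₕ = Nₕ/N.
class 1: (3009/7915)²·1.3²/188·(1 − 188/3009) = 0.0012180140
class 2: (4906/7915)²·0.3²/243·(1 − 243/4906) = 0.0001352469
Sum = 0.0013532609 → 0.0013533.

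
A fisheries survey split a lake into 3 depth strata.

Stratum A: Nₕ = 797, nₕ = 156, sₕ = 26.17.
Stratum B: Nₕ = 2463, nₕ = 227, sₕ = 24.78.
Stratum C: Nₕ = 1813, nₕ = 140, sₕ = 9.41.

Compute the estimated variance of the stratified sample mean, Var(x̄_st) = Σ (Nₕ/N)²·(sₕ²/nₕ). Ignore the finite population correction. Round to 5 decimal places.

0.82678

N = 5073. Term for each stratum: Wₕ²sₕ²/nₕ.
Var(x̄_st) = 0.10836019 + 0.63764043 + 0.08078246 = 0.82678309 → 0.82678.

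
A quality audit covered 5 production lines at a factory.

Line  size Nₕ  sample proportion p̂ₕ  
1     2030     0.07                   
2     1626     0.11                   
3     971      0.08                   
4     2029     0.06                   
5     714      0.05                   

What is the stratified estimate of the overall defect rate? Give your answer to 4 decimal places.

Wₕ = Nₕ/N with N = 7370: 0.2754, 0.2206, 0.1318, 0.2753, 0.0969.
p̂_st = 0.2754·0.07 + 0.2206·0.11 + 0.1318·0.08 + 0.2753·0.06 + 0.0969·0.05 ≈ 0.075452... → 0.0755.

0.0755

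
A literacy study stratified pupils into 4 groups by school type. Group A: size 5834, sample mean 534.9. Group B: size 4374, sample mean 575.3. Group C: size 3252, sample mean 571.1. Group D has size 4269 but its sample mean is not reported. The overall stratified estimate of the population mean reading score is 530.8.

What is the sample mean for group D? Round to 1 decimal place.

448.9

Σ Nₕx̄ₕ = N·μ, so 4269·x̄_D = 17729·530.8 − (5834·534.9 + 4374·575.3 + 3252·571.1).
= 9410553.2 − 7494186 = 1916367.2.
x̄_D = 1916367.2 / 4269 = 448.903... → 448.9.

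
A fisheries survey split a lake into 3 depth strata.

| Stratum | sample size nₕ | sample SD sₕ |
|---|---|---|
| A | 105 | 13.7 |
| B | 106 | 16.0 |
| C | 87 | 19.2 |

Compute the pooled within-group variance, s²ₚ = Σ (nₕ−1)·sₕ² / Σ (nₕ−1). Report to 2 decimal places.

264.76

Degrees of freedom: 104 + 105 + 86 = 295.
Σ(nₕ−1)sₕ² = 104·187.69 + 105·256 + 86·368.64 = 78102.8.
s²ₚ = 78102.8 / 295 = 264.7553... → 264.76.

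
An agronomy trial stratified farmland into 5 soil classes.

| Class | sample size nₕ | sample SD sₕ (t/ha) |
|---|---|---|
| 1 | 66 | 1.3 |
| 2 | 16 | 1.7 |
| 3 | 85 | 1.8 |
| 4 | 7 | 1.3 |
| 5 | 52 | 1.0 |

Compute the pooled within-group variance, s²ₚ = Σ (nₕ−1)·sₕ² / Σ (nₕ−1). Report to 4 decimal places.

Degrees of freedom: 65 + 15 + 84 + 6 + 51 = 221.
Σ(nₕ−1)sₕ² = 65·1.69 + 15·2.89 + 84·3.24 + 6·1.69 + 51·1 = 486.5.
s²ₚ = 486.5 / 221 = 2.201357... → 2.2014.

2.2014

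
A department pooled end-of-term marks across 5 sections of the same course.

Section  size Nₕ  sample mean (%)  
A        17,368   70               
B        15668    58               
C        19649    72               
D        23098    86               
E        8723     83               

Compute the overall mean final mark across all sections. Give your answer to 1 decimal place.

74.0

x̄_st = (Σ Nₕx̄ₕ) / (Σ Nₕ) = (17368·70 + 15668·58 + 19649·72 + 23098·86 + 8723·83) / 84506
= 6249669 / 84506 = 73.955... → 74.0.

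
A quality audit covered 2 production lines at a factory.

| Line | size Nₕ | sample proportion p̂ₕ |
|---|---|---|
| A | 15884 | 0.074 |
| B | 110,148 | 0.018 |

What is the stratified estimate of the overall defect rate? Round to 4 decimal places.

0.0251

Wₕ = Nₕ/N with N = 126032: 0.1260, 0.8740.
p̂_st = 0.1260·0.074 + 0.8740·0.018 ≈ 0.025058... → 0.0251.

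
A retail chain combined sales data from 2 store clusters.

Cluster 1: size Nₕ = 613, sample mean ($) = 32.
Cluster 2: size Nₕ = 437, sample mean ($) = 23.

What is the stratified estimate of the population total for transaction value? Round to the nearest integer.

Estimate total by summing Nₕ·x̄ₕ over strata.
613·32 + 437·23 = 19616 + 10051 = 29667.

29667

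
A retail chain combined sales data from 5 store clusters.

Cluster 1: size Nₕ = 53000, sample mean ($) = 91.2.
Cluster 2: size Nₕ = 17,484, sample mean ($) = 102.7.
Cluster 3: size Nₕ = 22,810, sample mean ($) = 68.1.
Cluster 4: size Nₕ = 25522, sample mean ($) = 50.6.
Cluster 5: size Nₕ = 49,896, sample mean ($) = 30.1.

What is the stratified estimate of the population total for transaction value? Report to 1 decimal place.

10975850.6

1: 53000·91.2 = 4833600
2: 17484·102.7 = 1795606.8
3: 22810·68.1 = 1553361
4: 25522·50.6 = 1291413.2
5: 49896·30.1 = 1501869.6
τ̂ = Σ Nₕx̄ₕ = 10975850.6.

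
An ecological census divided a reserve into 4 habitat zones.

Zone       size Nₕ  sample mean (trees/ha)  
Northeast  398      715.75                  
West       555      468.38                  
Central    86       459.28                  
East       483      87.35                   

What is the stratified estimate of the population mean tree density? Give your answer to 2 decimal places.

N = 398 + 555 + 86 + 483 = 1522.
The stratified mean weights each stratum mean by its population share Nₕ/N.
Σ Nₕx̄ₕ = 398·715.75 + 555·468.38 + 86·459.28 + 483·87.35 = 284868.5 + 259950.9 + 39498.08 + 42190.05 = 626507.53.
Divide by N: 626507.53 / 1522 = 411.6344... → 411.63.

411.63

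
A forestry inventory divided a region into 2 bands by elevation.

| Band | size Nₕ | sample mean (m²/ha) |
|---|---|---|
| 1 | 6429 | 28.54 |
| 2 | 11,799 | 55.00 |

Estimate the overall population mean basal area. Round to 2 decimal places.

45.67

N = 6429 + 11799 = 18228.
Weight each subgroup mean by Nₕ/N and sum.
Σ Nₕx̄ₕ = 6429·28.54 + 11799·55.00 = 183483.66 + 648945 = 832428.66.
Divide by N: 832428.66 / 18228 = 45.6676... → 45.67.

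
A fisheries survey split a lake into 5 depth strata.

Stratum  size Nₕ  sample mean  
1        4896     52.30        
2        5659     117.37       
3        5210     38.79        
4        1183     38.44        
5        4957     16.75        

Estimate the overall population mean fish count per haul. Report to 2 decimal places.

57.10

N = 21905; weights Wₕ = Nₕ/N = (0.2235, 0.2583, 0.2378, 0.0540, 0.2263).
x̄_st = Σ Wₕ·x̄ₕ = 0.2235·52.30 + 0.2583·117.37 + 0.2378·38.79 + 0.0540·38.44 + 0.2263·16.75 ≈ 57.1038...
→ 57.10.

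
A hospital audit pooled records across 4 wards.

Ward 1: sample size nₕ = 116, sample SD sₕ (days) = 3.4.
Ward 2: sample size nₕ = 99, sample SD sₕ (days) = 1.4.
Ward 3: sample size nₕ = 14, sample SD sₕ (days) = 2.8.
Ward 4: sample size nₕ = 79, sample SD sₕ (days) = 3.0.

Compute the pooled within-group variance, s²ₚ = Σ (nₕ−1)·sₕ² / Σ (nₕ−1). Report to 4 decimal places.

7.6493

Degrees of freedom: 115 + 98 + 13 + 78 = 304.
Σ(nₕ−1)sₕ² = 115·11.56 + 98·1.96 + 13·7.84 + 78·9 = 2325.4.
s²ₚ = 2325.4 / 304 = 7.649342... → 7.6493.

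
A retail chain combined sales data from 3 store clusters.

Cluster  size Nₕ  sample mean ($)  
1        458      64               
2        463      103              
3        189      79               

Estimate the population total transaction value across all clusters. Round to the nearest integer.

91932

1: 458·64 = 29312
2: 463·103 = 47689
3: 189·79 = 14931
τ̂ = Σ Nₕx̄ₕ = 91932.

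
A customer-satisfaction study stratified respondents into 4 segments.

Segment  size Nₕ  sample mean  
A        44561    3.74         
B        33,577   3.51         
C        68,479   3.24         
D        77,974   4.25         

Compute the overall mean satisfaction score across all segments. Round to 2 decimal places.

N = 44561 + 33577 + 68479 + 77974 = 224591.
The stratified mean weights each stratum mean by its population share Nₕ/N.
Σ Nₕx̄ₕ = 44561·3.74 + 33577·3.51 + 68479·3.24 + 77974·4.25 = 166658.14 + 117855.27 + 221871.96 + 331389.5 = 837774.87.
Divide by N: 837774.87 / 224591 = 3.7302... → 3.73.

3.73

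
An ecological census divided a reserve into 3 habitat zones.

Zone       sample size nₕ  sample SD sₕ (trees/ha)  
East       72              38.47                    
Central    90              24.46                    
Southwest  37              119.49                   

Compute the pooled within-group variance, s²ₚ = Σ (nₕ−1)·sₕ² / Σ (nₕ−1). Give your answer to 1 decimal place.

3430.2

East: (72−1)·38.47² = 71·1479.9409 = 105075.8039
Central: (90−1)·24.46² = 89·598.2916 = 53247.9524
Southwest: (37−1)·119.49² = 36·14277.8601 = 514002.9636
Numerator = 672326.7199; denominator = Σ(nₕ−1) = 196.
s²ₚ = 672326.7199/196 = 3430.238... → 3430.2.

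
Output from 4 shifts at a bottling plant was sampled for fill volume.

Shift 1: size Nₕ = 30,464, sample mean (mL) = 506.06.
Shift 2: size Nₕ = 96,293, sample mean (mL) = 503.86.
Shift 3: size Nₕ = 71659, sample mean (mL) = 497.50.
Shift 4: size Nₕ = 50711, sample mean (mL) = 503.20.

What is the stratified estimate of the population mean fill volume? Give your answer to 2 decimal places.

502.17

N = 249127; weights Wₕ = Nₕ/N = (0.1223, 0.3865, 0.2876, 0.2036).
x̄_st = Σ Wₕ·x̄ₕ = 0.1223·506.06 + 0.3865·503.86 + 0.2876·497.50 + 0.2036·503.20 ≈ 502.1653...
→ 502.17.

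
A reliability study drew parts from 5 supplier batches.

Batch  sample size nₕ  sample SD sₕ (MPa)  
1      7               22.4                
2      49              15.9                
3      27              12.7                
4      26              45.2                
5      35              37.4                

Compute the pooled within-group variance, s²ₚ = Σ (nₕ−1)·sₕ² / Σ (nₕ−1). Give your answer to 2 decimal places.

848.73

1: (7−1)·22.4² = 6·501.76 = 3010.56
2: (49−1)·15.9² = 48·252.81 = 12134.88
3: (27−1)·12.7² = 26·161.29 = 4193.54
4: (26−1)·45.2² = 25·2043.04 = 51076
5: (35−1)·37.4² = 34·1398.76 = 47557.84
Numerator = 117972.82; denominator = Σ(nₕ−1) = 139.
s²ₚ = 117972.82/139 = 848.7253... → 848.73.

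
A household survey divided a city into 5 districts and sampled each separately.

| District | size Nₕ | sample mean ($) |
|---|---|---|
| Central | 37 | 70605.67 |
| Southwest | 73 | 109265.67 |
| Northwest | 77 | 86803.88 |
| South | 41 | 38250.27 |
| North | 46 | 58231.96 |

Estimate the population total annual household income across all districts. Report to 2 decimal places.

21519633.69

Population total = Σ Nₕ·x̄ₕ (each stratum's size times its mean).
37·70605.67 + 73·109265.67 + 77·86803.88 + 41·38250.27 + 46·58231.96 = 2612409.79 + 7976393.91 + 6683898.76 + 1568261.07 + 2678670.16 = 21519633.69.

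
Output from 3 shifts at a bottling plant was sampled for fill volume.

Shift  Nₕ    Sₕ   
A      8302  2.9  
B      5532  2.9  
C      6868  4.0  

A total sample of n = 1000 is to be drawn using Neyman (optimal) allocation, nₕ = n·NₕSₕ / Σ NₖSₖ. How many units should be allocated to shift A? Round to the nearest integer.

356

Σ NₕSₕ = 8302·2.9 + 5532·2.9 + 6868·4.0 = 67590.6.
Share for A: 24075.8/67590.6 = 0.35620.
n_A = 1000 × 0.35620 = 356.200... → 356.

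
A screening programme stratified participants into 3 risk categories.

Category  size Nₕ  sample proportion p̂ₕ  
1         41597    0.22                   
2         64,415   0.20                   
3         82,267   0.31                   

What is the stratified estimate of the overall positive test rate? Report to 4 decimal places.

N = 41597 + 64415 + 82267 = 188279.
Overall proportion = Σ (Nₕ/N)·p̂ₕ.
Σ Nₕp̂ₕ = 9151.34 + 12883 + 25502.77 = 47537.11.
47537.11 / 188279 = 0.252482... → 0.2525.

0.2525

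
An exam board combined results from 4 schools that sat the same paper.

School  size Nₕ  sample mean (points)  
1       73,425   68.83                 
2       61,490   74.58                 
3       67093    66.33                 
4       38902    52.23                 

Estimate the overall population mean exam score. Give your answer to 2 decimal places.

66.92

N = 73425 + 61490 + 67093 + 38902 = 240910.
The stratified mean weights each stratum mean by its population share Nₕ/N.
Σ Nₕx̄ₕ = 73425·68.83 + 61490·74.58 + 67093·66.33 + 38902·52.23 = 5053842.75 + 4585924.2 + 4450278.69 + 2031851.46 = 16121897.1.
Divide by N: 16121897.1 / 240910 = 66.9208... → 66.92.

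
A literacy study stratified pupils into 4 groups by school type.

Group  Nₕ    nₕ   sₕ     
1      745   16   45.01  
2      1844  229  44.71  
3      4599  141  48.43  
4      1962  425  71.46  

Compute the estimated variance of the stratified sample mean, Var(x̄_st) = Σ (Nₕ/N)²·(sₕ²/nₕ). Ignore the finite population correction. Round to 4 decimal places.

N = 9150. Term for each stratum: Wₕ²sₕ²/nₕ.
Var(x̄_st) = 0.8393989 + 0.3545304 + 4.2023716 + 0.5524499 = 5.9487509 → 5.9488.

5.9488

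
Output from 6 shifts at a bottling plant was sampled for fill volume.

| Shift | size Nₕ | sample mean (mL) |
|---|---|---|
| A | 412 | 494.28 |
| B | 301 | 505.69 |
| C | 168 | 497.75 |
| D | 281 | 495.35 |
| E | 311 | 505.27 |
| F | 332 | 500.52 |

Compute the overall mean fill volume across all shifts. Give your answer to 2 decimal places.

N = 412 + 301 + 168 + 281 + 311 + 332 = 1805.
The stratified mean weights each stratum mean by its population share Nₕ/N.
Σ Nₕx̄ₕ = 412·494.28 + 301·505.69 + 168·497.75 + 281·495.35 + 311·505.27 + 332·500.52 = 203643.36 + 152212.69 + 83622 + 139193.35 + 157138.97 + 166172.64 = 901983.01.
Divide by N: 901983.01 / 1805 = 499.7136... → 499.71.

499.71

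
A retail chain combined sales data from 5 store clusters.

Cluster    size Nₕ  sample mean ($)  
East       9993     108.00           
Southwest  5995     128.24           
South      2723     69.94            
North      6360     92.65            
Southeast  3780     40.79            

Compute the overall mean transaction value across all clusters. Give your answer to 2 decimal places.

96.42

x̄_st = (Σ Nₕx̄ₕ) / (Σ Nₕ) = (9993·108.00 + 5995·128.24 + 2723·69.94 + 6360·92.65 + 3780·40.79) / 28851
= 2781929.62 / 28851 = 96.4240... → 96.42.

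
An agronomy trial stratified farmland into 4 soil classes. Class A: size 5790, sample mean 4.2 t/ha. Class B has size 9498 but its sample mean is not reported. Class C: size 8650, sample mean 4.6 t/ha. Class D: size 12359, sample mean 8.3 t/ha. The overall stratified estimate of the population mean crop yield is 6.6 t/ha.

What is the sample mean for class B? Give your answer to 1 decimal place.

7.7

Σ Nₕx̄ₕ = N·μ, so 9498·x̄_B = 36297·6.6 − (5790·4.2 + 8650·4.6 + 12359·8.3).
= 239560.2 − 166687.7 = 72872.5.
x̄_B = 72872.5 / 9498 = 7.672... → 7.7.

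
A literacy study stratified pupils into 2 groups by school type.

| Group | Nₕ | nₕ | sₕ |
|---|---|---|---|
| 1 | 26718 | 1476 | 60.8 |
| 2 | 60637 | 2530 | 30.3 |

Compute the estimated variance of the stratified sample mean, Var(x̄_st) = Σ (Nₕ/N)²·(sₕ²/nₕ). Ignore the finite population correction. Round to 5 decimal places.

N = 87355; Wₕ = Nₕ/N.
group 1: (26718/87355)²·60.8²/1476 = 0.23428968
group 2: (60637/87355)²·30.3²/2530 = 0.17484959
Sum = 0.40913927 → 0.40914.

0.40914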